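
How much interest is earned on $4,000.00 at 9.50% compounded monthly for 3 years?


Compound interest earned = final amount − principal.
A = P(1 + r/n)^(nt) = $4,000.00 × (1 + 0.095/12)^(12 × 3) = $5,313.08
Interest = A − P = $5,313.08 − $4,000.00 = $1,313.08

Interest = A - P = $1,313.08


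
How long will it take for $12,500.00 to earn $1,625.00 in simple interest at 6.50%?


Rearrange the simple interest formula for t:
I = P × r × t  ⇒  t = I / (P × r)
t = $1,625.00 / ($12,500.00 × 0.065)
t = 2

t = I/(P×r) = 2 years


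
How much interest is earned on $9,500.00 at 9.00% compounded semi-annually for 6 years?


Compound interest earned = final amount − principal.
A = P(1 + r/n)^(nt) = $9,500.00 × (1 + 0.09/2)^(2 × 6) = $16,110.87
Interest = A − P = $16,110.87 − $9,500.00 = $6,610.87

Interest = A - P = $6,610.87


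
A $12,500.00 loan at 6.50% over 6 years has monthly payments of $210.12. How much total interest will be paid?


Total paid over the life of the loan = PMT × n.
Total paid = $210.12 × 72 = $15,128.64
Total interest = total paid − principal = $15,128.64 − $12,500.00 = $2,628.64

Total interest = (PMT × n) - PV = $2,628.64


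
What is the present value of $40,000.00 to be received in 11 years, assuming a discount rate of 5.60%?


Present value formula: PV = FV / (1 + r)^t
PV = $40,000.00 / (1 + 0.056)^11
PV = $40,000.00 / 1.820971
PV = $21,966.30

PV = FV / (1 + r)^t = $21,966.30


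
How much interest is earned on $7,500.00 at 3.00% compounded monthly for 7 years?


Compound interest earned = final amount − principal.
A = P(1 + r/n)^(nt) = $7,500.00 × (1 + 0.03/12)^(12 × 7) = $9,250.16
Interest = A − P = $9,250.16 − $7,500.00 = $1,750.16

Interest = A - P = $1,750.16


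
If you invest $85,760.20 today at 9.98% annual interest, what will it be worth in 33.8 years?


Future value formula: FV = PV × (1 + r)^t
FV = $85,760.20 × (1 + 0.0998)^33.8
FV = $85,760.20 × 24.9117122
FV = $2,136,433.42

FV = PV × (1 + r)^t = $2,136,433.42


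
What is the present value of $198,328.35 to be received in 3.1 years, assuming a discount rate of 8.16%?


Present value formula: PV = FV / (1 + r)^t
PV = $198,328.35 / (1 + 0.0816)^3.1
PV = $198,328.35 / 1.2752834
PV = $155,517.08

PV = FV / (1 + r)^t = $155,517.08


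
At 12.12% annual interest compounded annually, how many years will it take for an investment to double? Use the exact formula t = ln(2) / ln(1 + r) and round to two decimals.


Doubling condition: (1 + r)^t = 2
Take ln of both sides: t × ln(1 + r) = ln(2)
t = ln(2) / ln(1 + r)
t = 0.693147 / 0.114400
t = 6.06

t = ln(2) / ln(1 + r) = 6.06 years


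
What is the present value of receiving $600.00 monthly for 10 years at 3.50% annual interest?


Present value of an ordinary annuity: PV = PMT × (1 − (1 + r)^(−n)) / r
Monthly rate r = 0.035/12 ≈ 0.00291667, n = 120
PV = $600.00 × (1 − (1 + 0.035/12)^(−120)) / (0.035/12)
PV = $600.00 × 101.126685
PV = $60,676.01

PV = PMT × (1-(1+r)^(-n))/r = $60,676.01


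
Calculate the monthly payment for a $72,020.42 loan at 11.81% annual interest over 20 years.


Loan payment formula: PMT = PV × r / (1 − (1 + r)^(−n))
Monthly rate r = 0.1181/12 ≈ 0.00984167, n = 240 months
Denominator: 1 − (1 + 0.1181/12)^(−240) = 0.904674
PMT = $72,020.42 × (0.1181/12) / 0.904674
PMT = $783.49 per month

PMT = PV × r / (1-(1+r)^(-n)) = $783.49/month


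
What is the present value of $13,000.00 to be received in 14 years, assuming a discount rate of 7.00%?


Present value formula: PV = FV / (1 + r)^t
PV = $13,000.00 / (1 + 0.07)^14
PV = $13,000.00 / 2.578534
PV = $5,041.62

PV = FV / (1 + r)^t = $5,041.62


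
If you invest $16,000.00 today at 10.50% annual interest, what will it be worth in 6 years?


Future value formula: FV = PV × (1 + r)^t
FV = $16,000.00 × (1 + 0.105)^6
FV = $16,000.00 × 1.820429
FV = $29,126.86

FV = PV × (1 + r)^t = $29,126.86


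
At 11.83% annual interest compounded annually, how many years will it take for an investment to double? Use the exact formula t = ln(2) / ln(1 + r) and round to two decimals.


Doubling condition: (1 + r)^t = 2
Take ln of both sides: t × ln(1 + r) = ln(2)
t = ln(2) / ln(1 + r)
t = 0.693147 / 0.111810
t = 6.20

t = ln(2) / ln(1 + r) = 6.20 years


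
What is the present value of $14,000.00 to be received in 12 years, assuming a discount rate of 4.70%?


Present value formula: PV = FV / (1 + r)^t
PV = $14,000.00 / (1 + 0.047)^12
PV = $14,000.00 / 1.7352425
PV = $8,068.04

PV = FV / (1 + r)^t = $8,068.04


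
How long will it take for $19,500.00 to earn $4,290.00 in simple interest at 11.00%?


Rearrange the simple interest formula for t:
I = P × r × t  ⇒  t = I / (P × r)
t = $4,290.00 / ($19,500.00 × 0.11)
t = 2

t = I/(P×r) = 2 years


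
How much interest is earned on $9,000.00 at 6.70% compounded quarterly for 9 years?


Compound interest earned = final amount − principal.
A = P(1 + r/n)^(nt) = $9,000.00 × (1 + 0.067/4)^(4 × 9) = $16,366.39
Interest = A − P = $16,366.39 − $9,000.00 = $7,366.39

Interest = A - P = $7,366.39


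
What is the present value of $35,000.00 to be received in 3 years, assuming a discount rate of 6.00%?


Present value formula: PV = FV / (1 + r)^t
PV = $35,000.00 / (1 + 0.06)^3
PV = $35,000.00 / 1.191016
PV = $29,386.67

PV = FV / (1 + r)^t = $29,386.67


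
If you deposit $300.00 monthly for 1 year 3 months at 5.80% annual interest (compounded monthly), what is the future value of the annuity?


Future value of an ordinary annuity: FV = PMT × ((1 + r)^n − 1) / r
Monthly rate r = 0.058/12 ≈ 0.00483333, n = 15
FV = $300.00 × ((1 + 0.058/12)^15 − 1) / (0.058/12)
FV = $300.00 × 15.518285
FV = $4,655.49

FV = PMT × ((1+r)^n - 1)/r = $4,655.49


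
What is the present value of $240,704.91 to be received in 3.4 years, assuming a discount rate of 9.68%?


Present value formula: PV = FV / (1 + r)^t
PV = $240,704.91 / (1 + 0.0968)^3.4
PV = $240,704.91 / 1.3690941
PV = $175,813.27

PV = FV / (1 + r)^t = $175,813.27


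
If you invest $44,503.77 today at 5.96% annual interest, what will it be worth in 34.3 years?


Future value formula: FV = PV × (1 + r)^t
FV = $44,503.77 × (1 + 0.0596)^34.3
FV = $44,503.77 × 7.28398214
FV = $324,164.67

FV = PV × (1 + r)^t = $324,164.67


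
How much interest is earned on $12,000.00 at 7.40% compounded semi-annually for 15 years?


Compound interest earned = final amount − principal.
A = P(1 + r/n)^(nt) = $12,000.00 × (1 + 0.074/2)^(2 × 15) = $35,689.79
Interest = A − P = $35,689.79 − $12,000.00 = $23,689.79

Interest = A - P = $23,689.79


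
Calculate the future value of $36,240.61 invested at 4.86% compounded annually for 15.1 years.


Compound interest formula: A = P(1 + r/n)^(nt)
A = $36,240.61 × (1 + 0.0486/1)^(1 × 15.1)
Growth factor: (1 + 0.0486/1)^15.1 = 2.047428696
A = $36,240.61 × 2.047428696
A = $74,200.06

A = P(1 + r/n)^(nt) = $74,200.06


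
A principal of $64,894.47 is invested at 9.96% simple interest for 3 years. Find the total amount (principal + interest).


Total amount formula: A = P(1 + rt) = P + P·r·t
Interest: I = P × r × t = $64,894.47 × 0.0996 × 3 = $19,390.47
A = P + I = $64,894.47 + $19,390.47 = $84,284.94

A = P + I = P(1 + rt) = $84,284.94


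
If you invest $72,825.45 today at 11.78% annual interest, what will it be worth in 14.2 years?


Future value formula: FV = PV × (1 + r)^t
FV = $72,825.45 × (1 + 0.1178)^14.2
FV = $72,825.45 × 4.861500
FV = $354,040.93

FV = PV × (1 + r)^t = $354,040.93


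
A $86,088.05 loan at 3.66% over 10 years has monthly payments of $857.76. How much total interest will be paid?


Total paid over the life of the loan = PMT × n.
Total paid = $857.76 × 120 = $102,931.20
Total interest = total paid − principal = $102,931.20 − $86,088.05 = $16,843.15

Total interest = (PMT × n) - PV = $16,843.15


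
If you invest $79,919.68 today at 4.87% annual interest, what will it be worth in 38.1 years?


Future value formula: FV = PV × (1 + r)^t
FV = $79,919.68 × (1 + 0.0487)^38.1
FV = $79,919.68 × 6.1208722
FV = $489,178.15

FV = PV × (1 + r)^t = $489,178.15


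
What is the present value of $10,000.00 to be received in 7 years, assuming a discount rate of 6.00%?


Present value formula: PV = FV / (1 + r)^t
PV = $10,000.00 / (1 + 0.06)^7
PV = $10,000.00 / 1.503630
PV = $6,650.57

PV = FV / (1 + r)^t = $6,650.57


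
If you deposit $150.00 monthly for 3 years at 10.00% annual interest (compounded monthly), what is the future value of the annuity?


Future value of an ordinary annuity: FV = PMT × ((1 + r)^n − 1) / r
Monthly rate r = 0.1/12 ≈ 0.00833333, n = 36
FV = $150.00 × ((1 + 0.1/12)^36 − 1) / (0.1/12)
FV = $150.00 × 41.781821
FV = $6,267.27

FV = PMT × ((1+r)^n - 1)/r = $6,267.27


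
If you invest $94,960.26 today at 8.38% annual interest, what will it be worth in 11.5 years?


Future value formula: FV = PV × (1 + r)^t
FV = $94,960.26 × (1 + 0.0838)^11.5
FV = $94,960.26 × 2.522988
FV = $239,583.60

FV = PV × (1 + r)^t = $239,583.60


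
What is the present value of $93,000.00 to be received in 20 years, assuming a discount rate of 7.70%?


Present value formula: PV = FV / (1 + r)^t
PV = $93,000.00 / (1 + 0.077)^20
PV = $93,000.00 / 4.408736
PV = $21,094.48

PV = FV / (1 + r)^t = $21,094.48


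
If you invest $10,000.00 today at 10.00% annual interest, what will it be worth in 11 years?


Future value formula: FV = PV × (1 + r)^t
FV = $10,000.00 × (1 + 0.1)^11
FV = $10,000.00 × 2.853117
FV = $28,531.17

FV = PV × (1 + r)^t = $28,531.17


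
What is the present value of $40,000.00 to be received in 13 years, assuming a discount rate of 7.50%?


Present value formula: PV = FV / (1 + r)^t
PV = $40,000.00 / (1 + 0.075)^13
PV = $40,000.00 / 2.560413
PV = $15,622.48

PV = FV / (1 + r)^t = $15,622.48


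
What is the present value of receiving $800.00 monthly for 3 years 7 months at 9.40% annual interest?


Present value of an ordinary annuity: PV = PMT × (1 − (1 + r)^(−n)) / r
Monthly rate r = 0.094/12 ≈ 0.00783333, n = 43
PV = $800.00 × (1 − (1 + 0.094/12)^(−43)) / (0.094/12)
PV = $800.00 × 36.387377
PV = $29,109.90

PV = PMT × (1-(1+r)^(-n))/r = $29,109.90


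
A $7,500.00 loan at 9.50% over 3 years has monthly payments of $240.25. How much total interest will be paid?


Total paid over the life of the loan = PMT × n.
Total paid = $240.25 × 36 = $8,649.00
Total interest = total paid − principal = $8,649.00 − $7,500.00 = $1,149.00

Total interest = (PMT × n) - PV = $1,149.00


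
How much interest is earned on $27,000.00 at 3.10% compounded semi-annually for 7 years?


Compound interest earned = final amount − principal.
A = P(1 + r/n)^(nt) = $27,000.00 × (1 + 0.031/2)^(2 × 7) = $33,487.50
Interest = A − P = $33,487.50 − $27,000.00 = $6,487.50

Interest = A - P = $6,487.50


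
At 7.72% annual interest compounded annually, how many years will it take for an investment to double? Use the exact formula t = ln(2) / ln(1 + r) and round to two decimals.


Doubling condition: (1 + r)^t = 2
Take ln of both sides: t × ln(1 + r) = ln(2)
t = ln(2) / ln(1 + r)
t = 0.693147 / 0.074365
t = 9.32

t = ln(2) / ln(1 + r) = 9.32 years


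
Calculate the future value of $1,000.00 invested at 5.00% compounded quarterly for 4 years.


Compound interest formula: A = P(1 + r/n)^(nt)
A = $1,000.00 × (1 + 0.05/4)^(4 × 4)
Growth factor: (1 + 0.05/4)^16 = 1.219890
A = $1,000.00 × 1.219890
A = $1,219.89

A = P(1 + r/n)^(nt) = $1,219.89


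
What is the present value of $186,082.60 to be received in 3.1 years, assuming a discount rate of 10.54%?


Present value formula: PV = FV / (1 + r)^t
PV = $186,082.60 / (1 + 0.1054)^3.1
PV = $186,082.60 / 1.3643014
PV = $136,394.05

PV = FV / (1 + r)^t = $136,394.05


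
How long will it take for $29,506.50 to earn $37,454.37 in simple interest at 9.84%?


Rearrange the simple interest formula for t:
I = P × r × t  ⇒  t = I / (P × r)
t = $37,454.37 / ($29,506.50 × 0.0984)
t = 12.9

t = I/(P×r) = 12.9 years


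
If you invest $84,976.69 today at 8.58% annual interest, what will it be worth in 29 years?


Future value formula: FV = PV × (1 + r)^t
FV = $84,976.69 × (1 + 0.0858)^29
FV = $84,976.69 × 10.8829161
FV = $924,794.19

FV = PV × (1 + r)^t = $924,794.19


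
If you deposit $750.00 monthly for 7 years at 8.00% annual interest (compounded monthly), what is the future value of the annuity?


Future value of an ordinary annuity: FV = PMT × ((1 + r)^n − 1) / r
Monthly rate r = 0.08/12 ≈ 0.00666667, n = 84
FV = $750.00 × ((1 + 0.08/12)^84 − 1) / (0.08/12)
FV = $750.00 × 112.113308
FV = $84,084.98

FV = PMT × ((1+r)^n - 1)/r = $84,084.98


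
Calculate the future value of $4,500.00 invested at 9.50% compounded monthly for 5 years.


Compound interest formula: A = P(1 + r/n)^(nt)
A = $4,500.00 × (1 + 0.095/12)^(12 × 5)
Growth factor: (1 + 0.095/12)^60 = 1.605009
A = $4,500.00 × 1.605009
A = $7,222.54

A = P(1 + r/n)^(nt) = $7,222.54


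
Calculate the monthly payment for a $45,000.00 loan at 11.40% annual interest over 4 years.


Loan payment formula: PMT = PV × r / (1 − (1 + r)^(−n))
Monthly rate r = 0.114/12 = 0.0095, n = 48 months
Denominator: 1 − (1 + 0.114/12)^(−48) = 0.364820
PMT = $45,000.00 × (0.114/12) / 0.364820
PMT = $1,171.81 per month

PMT = PV × r / (1-(1+r)^(-n)) = $1,171.81/month


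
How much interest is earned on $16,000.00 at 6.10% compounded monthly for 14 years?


Compound interest earned = final amount − principal.
A = P(1 + r/n)^(nt) = $16,000.00 × (1 + 0.061/12)^(12 × 14) = $37,503.17
Interest = A − P = $37,503.17 − $16,000.00 = $21,503.17

Interest = A - P = $21,503.17


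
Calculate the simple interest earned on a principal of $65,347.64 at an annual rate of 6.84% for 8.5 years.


Simple interest formula: I = P × r × t
I = $65,347.64 × 0.0684 × 8.5
I = $37,993.12

I = P × r × t = $37,993.12


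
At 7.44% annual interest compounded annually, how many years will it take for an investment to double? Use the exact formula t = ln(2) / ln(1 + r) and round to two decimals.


Doubling condition: (1 + r)^t = 2
Take ln of both sides: t × ln(1 + r) = ln(2)
t = ln(2) / ln(1 + r)
t = 0.693147 / 0.071762
t = 9.66

t = ln(2) / ln(1 + r) = 9.66 years


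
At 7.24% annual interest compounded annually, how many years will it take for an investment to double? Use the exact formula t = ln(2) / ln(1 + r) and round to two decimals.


Doubling condition: (1 + r)^t = 2
Take ln of both sides: t × ln(1 + r) = ln(2)
t = ln(2) / ln(1 + r)
t = 0.693147 / 0.069899
t = 9.92

t = ln(2) / ln(1 + r) = 9.92 years


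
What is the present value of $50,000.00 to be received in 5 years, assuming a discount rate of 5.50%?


Present value formula: PV = FV / (1 + r)^t
PV = $50,000.00 / (1 + 0.055)^5
PV = $50,000.00 / 1.306960
PV = $38,256.72

PV = FV / (1 + r)^t = $38,256.72


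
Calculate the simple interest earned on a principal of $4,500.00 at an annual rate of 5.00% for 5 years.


Simple interest formula: I = P × r × t
I = $4,500.00 × 0.05 × 5
I = $1,125.00

I = P × r × t = $1,125.00


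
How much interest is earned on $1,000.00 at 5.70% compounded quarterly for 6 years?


Compound interest earned = final amount − principal.
A = P(1 + r/n)^(nt) = $1,000.00 × (1 + 0.057/4)^(4 × 6) = $1,404.37
Interest = A − P = $1,404.37 − $1,000.00 = $404.37

Interest = A - P = $404.37


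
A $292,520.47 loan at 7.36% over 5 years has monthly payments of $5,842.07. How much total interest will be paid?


Total paid over the life of the loan = PMT × n.
Total paid = $5,842.07 × 60 = $350,524.20
Total interest = total paid − principal = $350,524.20 − $292,520.47 = $58,003.73

Total interest = (PMT × n) - PV = $58,003.73


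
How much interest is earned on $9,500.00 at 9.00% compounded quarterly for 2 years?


Compound interest earned = final amount − principal.
A = P(1 + r/n)^(nt) = $9,500.00 × (1 + 0.09/4)^(4 × 2) = $11,350.90
Interest = A − P = $11,350.90 − $9,500.00 = $1,850.90

Interest = A - P = $1,850.90


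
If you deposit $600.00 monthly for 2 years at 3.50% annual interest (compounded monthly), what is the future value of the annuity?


Future value of an ordinary annuity: FV = PMT × ((1 + r)^n − 1) / r
Monthly rate r = 0.035/12 ≈ 0.00291667, n = 24
FV = $600.00 × ((1 + 0.035/12)^24 − 1) / (0.035/12)
FV = $600.00 × 24.822485
FV = $14,893.49

FV = PMT × ((1+r)^n - 1)/r = $14,893.49


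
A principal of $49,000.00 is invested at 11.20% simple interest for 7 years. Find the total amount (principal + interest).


Total amount formula: A = P(1 + rt) = P + P·r·t
Interest: I = P × r × t = $49,000.00 × 0.112 × 7 = $38,416.00
A = P + I = $49,000.00 + $38,416.00 = $87,416.00

A = P + I = P(1 + rt) = $87,416.00


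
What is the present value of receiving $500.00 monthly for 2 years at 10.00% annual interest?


Present value of an ordinary annuity: PV = PMT × (1 − (1 + r)^(−n)) / r
Monthly rate r = 0.1/12 ≈ 0.00833333, n = 24
PV = $500.00 × (1 − (1 + 0.1/12)^(−24)) / (0.1/12)
PV = $500.00 × 21.670855
PV = $10,835.43

PV = PMT × (1-(1+r)^(-n))/r = $10,835.43


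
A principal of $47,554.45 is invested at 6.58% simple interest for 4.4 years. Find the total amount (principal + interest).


Total amount formula: A = P(1 + rt) = P + P·r·t
Interest: I = P × r × t = $47,554.45 × 0.0658 × 4.4 = $13,767.96
A = P + I = $47,554.45 + $13,767.96 = $61,322.41

A = P + I = P(1 + rt) = $61,322.41


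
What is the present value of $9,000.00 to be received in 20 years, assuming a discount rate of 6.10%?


Present value formula: PV = FV / (1 + r)^t
PV = $9,000.00 / (1 + 0.061)^20
PV = $9,000.00 / 3.268193
PV = $2,753.82

PV = FV / (1 + r)^t = $2,753.82


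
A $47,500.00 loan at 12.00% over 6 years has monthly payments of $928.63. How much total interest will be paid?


Total paid over the life of the loan = PMT × n.
Total paid = $928.63 × 72 = $66,861.36
Total interest = total paid − principal = $66,861.36 − $47,500.00 = $19,361.36

Total interest = (PMT × n) - PV = $19,361.36


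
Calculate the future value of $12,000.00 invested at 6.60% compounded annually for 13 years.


Compound interest formula: A = P(1 + r/n)^(nt)
A = $12,000.00 × (1 + 0.066/1)^(1 × 13)
Growth factor: (1 + 0.066/1)^13 = 2.2953222
A = $12,000.00 × 2.2953222
A = $27,543.87

A = P(1 + r/n)^(nt) = $27,543.87


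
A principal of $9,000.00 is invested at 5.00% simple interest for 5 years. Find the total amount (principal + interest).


Total amount formula: A = P(1 + rt) = P + P·r·t
Interest: I = P × r × t = $9,000.00 × 0.05 × 5 = $2,250.00
A = P + I = $9,000.00 + $2,250.00 = $11,250.00

A = P + I = P(1 + rt) = $11,250.00


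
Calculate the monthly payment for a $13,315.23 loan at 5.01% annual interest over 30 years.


Loan payment formula: PMT = PV × r / (1 − (1 + r)^(−n))
Monthly rate r = 0.0501/12 = 0.004175, n = 360 months
Denominator: 1 − (1 + 0.0501/12)^(−360) = 0.776841
PMT = $13,315.23 × (0.0501/12) / 0.776841
PMT = $71.56 per month

PMT = PV × r / (1-(1+r)^(-n)) = $71.56/month


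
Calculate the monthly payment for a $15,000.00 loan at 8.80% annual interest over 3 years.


Loan payment formula: PMT = PV × r / (1 − (1 + r)^(−n))
Monthly rate r = 0.088/12 ≈ 0.00733333, n = 36 months
Denominator: 1 − (1 + 0.088/12)^(−36) = 0.231286
PMT = $15,000.00 × (0.088/12) / 0.231286
PMT = $475.60 per month

PMT = PV × r / (1-(1+r)^(-n)) = $475.60/month


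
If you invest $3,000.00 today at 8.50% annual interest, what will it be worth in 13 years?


Future value formula: FV = PV × (1 + r)^t
FV = $3,000.00 × (1 + 0.085)^13
FV = $3,000.00 × 2.887930
FV = $8,663.79

FV = PV × (1 + r)^t = $8,663.79


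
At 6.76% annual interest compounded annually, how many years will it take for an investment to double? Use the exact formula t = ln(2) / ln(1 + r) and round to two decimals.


Doubling condition: (1 + r)^t = 2
Take ln of both sides: t × ln(1 + r) = ln(2)
t = ln(2) / ln(1 + r)
t = 0.693147 / 0.065413
t = 10.60

t = ln(2) / ln(1 + r) = 10.60 years


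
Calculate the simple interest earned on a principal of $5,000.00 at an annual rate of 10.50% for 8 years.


Simple interest formula: I = P × r × t
I = $5,000.00 × 0.105 × 8
I = $4,200.00

I = P × r × t = $4,200.00


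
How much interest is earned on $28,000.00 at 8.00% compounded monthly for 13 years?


Compound interest earned = final amount − principal.
A = P(1 + r/n)^(nt) = $28,000.00 × (1 + 0.08/12)^(12 × 13) = $78,945.14
Interest = A − P = $78,945.14 − $28,000.00 = $50,945.14

Interest = A - P = $50,945.14


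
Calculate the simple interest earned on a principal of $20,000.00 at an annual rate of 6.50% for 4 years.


Simple interest formula: I = P × r × t
I = $20,000.00 × 0.065 × 4
I = $5,200.00

I = P × r × t = $5,200.00


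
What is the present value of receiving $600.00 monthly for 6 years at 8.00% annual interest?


Present value of an ordinary annuity: PV = PMT × (1 − (1 + r)^(−n)) / r
Monthly rate r = 0.08/12 ≈ 0.00666667, n = 72
PV = $600.00 × (1 − (1 + 0.08/12)^(−72)) / (0.08/12)
PV = $600.00 × 57.034522
PV = $34,220.71

PV = PMT × (1-(1+r)^(-n))/r = $34,220.71


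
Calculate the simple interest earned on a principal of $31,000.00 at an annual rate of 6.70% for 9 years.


Simple interest formula: I = P × r × t
I = $31,000.00 × 0.067 × 9
I = $18,693.00

I = P × r × t = $18,693.00


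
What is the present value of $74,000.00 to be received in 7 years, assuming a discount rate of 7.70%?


Present value formula: PV = FV / (1 + r)^t
PV = $74,000.00 / (1 + 0.077)^7
PV = $74,000.00 / 1.6807763
PV = $44,027.27

PV = FV / (1 + r)^t = $44,027.27


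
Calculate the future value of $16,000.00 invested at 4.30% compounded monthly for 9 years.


Compound interest formula: A = P(1 + r/n)^(nt)
A = $16,000.00 × (1 + 0.043/12)^(12 × 9)
Growth factor: (1 + 0.043/12)^108 = 1.471538
A = $16,000.00 × 1.471538
A = $23,544.61

A = P(1 + r/n)^(nt) = $23,544.61


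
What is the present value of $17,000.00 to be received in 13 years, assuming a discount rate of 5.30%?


Present value formula: PV = FV / (1 + r)^t
PV = $17,000.00 / (1 + 0.053)^13
PV = $17,000.00 / 1.9569009
PV = $8,687.21

PV = FV / (1 + r)^t = $8,687.21


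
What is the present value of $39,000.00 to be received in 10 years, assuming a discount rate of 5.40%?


Present value formula: PV = FV / (1 + r)^t
PV = $39,000.00 / (1 + 0.054)^10
PV = $39,000.00 / 1.6920224
PV = $23,049.34

PV = FV / (1 + r)^t = $23,049.34


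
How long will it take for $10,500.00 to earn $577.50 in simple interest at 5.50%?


Rearrange the simple interest formula for t:
I = P × r × t  ⇒  t = I / (P × r)
t = $577.50 / ($10,500.00 × 0.055)
t = 1

t = I/(P×r) = 1 year


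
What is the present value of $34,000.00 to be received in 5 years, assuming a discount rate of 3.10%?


Present value formula: PV = FV / (1 + r)^t
PV = $34,000.00 / (1 + 0.031)^5
PV = $34,000.00 / 1.1649126
PV = $29,186.74

PV = FV / (1 + r)^t = $29,186.74


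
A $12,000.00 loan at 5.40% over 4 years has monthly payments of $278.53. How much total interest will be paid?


Total paid over the life of the loan = PMT × n.
Total paid = $278.53 × 48 = $13,369.44
Total interest = total paid − principal = $13,369.44 − $12,000.00 = $1,369.44

Total interest = (PMT × n) - PV = $1,369.44


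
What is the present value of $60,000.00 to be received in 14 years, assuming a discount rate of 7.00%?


Present value formula: PV = FV / (1 + r)^t
PV = $60,000.00 / (1 + 0.07)^14
PV = $60,000.00 / 2.5785342
PV = $23,269.03

PV = FV / (1 + r)^t = $23,269.03


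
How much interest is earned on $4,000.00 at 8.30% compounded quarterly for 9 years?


Compound interest earned = final amount − principal.
A = P(1 + r/n)^(nt) = $4,000.00 × (1 + 0.083/4)^(4 × 9) = $8,378.34
Interest = A − P = $8,378.34 − $4,000.00 = $4,378.34

Interest = A - P = $4,378.34


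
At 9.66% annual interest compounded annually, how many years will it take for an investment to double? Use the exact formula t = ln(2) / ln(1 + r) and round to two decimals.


Doubling condition: (1 + r)^t = 2
Take ln of both sides: t × ln(1 + r) = ln(2)
t = ln(2) / ln(1 + r)
t = 0.693147 / 0.092214
t = 7.52

t = ln(2) / ln(1 + r) = 7.52 years


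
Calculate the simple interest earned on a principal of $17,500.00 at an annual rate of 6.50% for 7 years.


Simple interest formula: I = P × r × t
I = $17,500.00 × 0.065 × 7
I = $7,962.50

I = P × r × t = $7,962.50


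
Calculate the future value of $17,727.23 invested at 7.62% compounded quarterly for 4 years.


Compound interest formula: A = P(1 + r/n)^(nt)
A = $17,727.23 × (1 + 0.0762/4)^(4 × 4)
Growth factor: (1 + 0.0762/4)^16 = 1.352471
A = $17,727.23 × 1.352471
A = $23,975.56

A = P(1 + r/n)^(nt) = $23,975.56


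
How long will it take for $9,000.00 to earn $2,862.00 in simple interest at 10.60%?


Rearrange the simple interest formula for t:
I = P × r × t  ⇒  t = I / (P × r)
t = $2,862.00 / ($9,000.00 × 0.106)
t = 3

t = I/(P×r) = 3 years


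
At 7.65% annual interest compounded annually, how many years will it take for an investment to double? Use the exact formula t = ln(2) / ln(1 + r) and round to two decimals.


Doubling condition: (1 + r)^t = 2
Take ln of both sides: t × ln(1 + r) = ln(2)
t = ln(2) / ln(1 + r)
t = 0.693147 / 0.073715
t = 9.40

t = ln(2) / ln(1 + r) = 9.40 years


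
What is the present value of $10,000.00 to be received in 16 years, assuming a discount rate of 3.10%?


Present value formula: PV = FV / (1 + r)^t
PV = $10,000.00 / (1 + 0.031)^16
PV = $10,000.00 / 1.629816
PV = $6,135.66

PV = FV / (1 + r)^t = $6,135.66


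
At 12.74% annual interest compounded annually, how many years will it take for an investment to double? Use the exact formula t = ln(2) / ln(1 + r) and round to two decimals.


Doubling condition: (1 + r)^t = 2
Take ln of both sides: t × ln(1 + r) = ln(2)
t = ln(2) / ln(1 + r)
t = 0.693147 / 0.119914
t = 5.78

t = ln(2) / ln(1 + r) = 5.78 years


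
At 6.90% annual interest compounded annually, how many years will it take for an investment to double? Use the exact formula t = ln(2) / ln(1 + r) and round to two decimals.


Doubling condition: (1 + r)^t = 2
Take ln of both sides: t × ln(1 + r) = ln(2)
t = ln(2) / ln(1 + r)
t = 0.693147 / 0.066724
t = 10.39

t = ln(2) / ln(1 + r) = 10.39 years


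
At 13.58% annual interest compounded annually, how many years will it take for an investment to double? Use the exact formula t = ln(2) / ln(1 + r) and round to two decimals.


Doubling condition: (1 + r)^t = 2
Take ln of both sides: t × ln(1 + r) = ln(2)
t = ln(2) / ln(1 + r)
t = 0.693147 / 0.127337
t = 5.44

t = ln(2) / ln(1 + r) = 5.44 years


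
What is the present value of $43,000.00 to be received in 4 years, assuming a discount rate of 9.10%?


Present value formula: PV = FV / (1 + r)^t
PV = $43,000.00 / (1 + 0.091)^4
PV = $43,000.00 / 1.416769
PV = $30,350.75

PV = FV / (1 + r)^t = $30,350.75


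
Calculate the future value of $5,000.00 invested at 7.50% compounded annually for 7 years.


Compound interest formula: A = P(1 + r/n)^(nt)
A = $5,000.00 × (1 + 0.075/1)^(1 × 7)
Growth factor: (1 + 0.075/1)^7 = 1.6590491
A = $5,000.00 × 1.6590491
A = $8,295.25

A = P(1 + r/n)^(nt) = $8,295.25


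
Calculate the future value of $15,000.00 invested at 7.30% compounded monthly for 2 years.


Compound interest formula: A = P(1 + r/n)^(nt)
A = $15,000.00 × (1 + 0.073/12)^(12 × 2)
Growth factor: (1 + 0.073/12)^24 = 1.1566845
A = $15,000.00 × 1.1566845
A = $17,350.27

A = P(1 + r/n)^(nt) = $17,350.27


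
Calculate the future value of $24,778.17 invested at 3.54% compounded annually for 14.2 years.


Compound interest formula: A = P(1 + r/n)^(nt)
A = $24,778.17 × (1 + 0.0354/1)^(1 × 14.2)
Growth factor: (1 + 0.0354/1)^14.2 = 1.6388375
A = $24,778.17 × 1.6388375
A = $40,607.39

A = P(1 + r/n)^(nt) = $40,607.39


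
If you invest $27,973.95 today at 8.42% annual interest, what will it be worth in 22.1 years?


Future value formula: FV = PV × (1 + r)^t
FV = $27,973.95 × (1 + 0.0842)^22.1
FV = $27,973.95 × 5.969223
FV = $166,982.75

FV = PV × (1 + r)^t = $166,982.75


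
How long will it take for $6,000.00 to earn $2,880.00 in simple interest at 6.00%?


Rearrange the simple interest formula for t:
I = P × r × t  ⇒  t = I / (P × r)
t = $2,880.00 / ($6,000.00 × 0.06)
t = 8

t = I/(P×r) = 8 years


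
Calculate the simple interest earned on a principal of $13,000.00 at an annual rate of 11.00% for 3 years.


Simple interest formula: I = P × r × t
I = $13,000.00 × 0.11 × 3
I = $4,290.00

I = P × r × t = $4,290.00


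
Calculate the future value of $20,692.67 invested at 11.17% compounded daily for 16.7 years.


Compound interest formula: A = P(1 + r/n)^(nt)
A = $20,692.67 × (1 + 0.1117/365)^(365 × 16.7)
Growth factor: (1 + 0.1117/365)^6095.5 = 6.4566114
A = $20,692.67 × 6.4566114
A = $133,604.53

A = P(1 + r/n)^(nt) = $133,604.53


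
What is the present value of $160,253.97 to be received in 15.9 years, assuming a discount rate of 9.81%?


Present value formula: PV = FV / (1 + r)^t
PV = $160,253.97 / (1 + 0.0981)^15.9
PV = $160,253.97 / 4.427984
PV = $36,191.18

PV = FV / (1 + r)^t = $36,191.18


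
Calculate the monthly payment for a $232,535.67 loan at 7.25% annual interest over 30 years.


Loan payment formula: PMT = PV × r / (1 − (1 + r)^(−n))
Monthly rate r = 0.0725/12 ≈ 0.00604167, n = 360 months
Denominator: 1 − (1 + 0.0725/12)^(−360) = 0.885646
PMT = $232,535.67 × (0.0725/12) / 0.885646
PMT = $1,586.30 per month

PMT = PV × r / (1-(1+r)^(-n)) = $1,586.30/month


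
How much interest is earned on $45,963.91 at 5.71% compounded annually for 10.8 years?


Compound interest earned = final amount − principal.
A = P(1 + r/n)^(nt) = $45,963.91 × (1 + 0.0571/1)^(1 × 10.8) = $83,727.97
Interest = A − P = $83,727.97 − $45,963.91 = $37,764.06

Interest = A - P = $37,764.06


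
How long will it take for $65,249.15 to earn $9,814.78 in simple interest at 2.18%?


Rearrange the simple interest formula for t:
I = P × r × t  ⇒  t = I / (P × r)
t = $9,814.78 / ($65,249.15 × 0.0218)
t = 6.9

t = I/(P×r) = 6.9 years


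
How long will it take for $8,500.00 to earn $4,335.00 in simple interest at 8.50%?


Rearrange the simple interest formula for t:
I = P × r × t  ⇒  t = I / (P × r)
t = $4,335.00 / ($8,500.00 × 0.085)
t = 6

t = I/(P×r) = 6 years


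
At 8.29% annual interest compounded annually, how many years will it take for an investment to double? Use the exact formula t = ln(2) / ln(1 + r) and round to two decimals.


Doubling condition: (1 + r)^t = 2
Take ln of both sides: t × ln(1 + r) = ln(2)
t = ln(2) / ln(1 + r)
t = 0.693147 / 0.079643
t = 8.70

t = ln(2) / ln(1 + r) = 8.70 years


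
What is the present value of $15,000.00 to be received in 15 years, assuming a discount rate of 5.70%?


Present value formula: PV = FV / (1 + r)^t
PV = $15,000.00 / (1 + 0.057)^15
PV = $15,000.00 / 2.296809
PV = $6,530.80

PV = FV / (1 + r)^t = $6,530.80


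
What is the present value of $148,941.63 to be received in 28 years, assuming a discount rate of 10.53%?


Present value formula: PV = FV / (1 + r)^t
PV = $148,941.63 / (1 + 0.1053)^28
PV = $148,941.63 / 16.498511
PV = $9,027.58

PV = FV / (1 + r)^t = $9,027.58


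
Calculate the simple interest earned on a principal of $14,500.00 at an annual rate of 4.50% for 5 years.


Simple interest formula: I = P × r × t
I = $14,500.00 × 0.045 × 5
I = $3,262.50

I = P × r × t = $3,262.50


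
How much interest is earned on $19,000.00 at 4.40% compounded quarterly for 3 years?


Compound interest earned = final amount − principal.
A = P(1 + r/n)^(nt) = $19,000.00 × (1 + 0.044/4)^(4 × 3) = $21,665.44
Interest = A − P = $21,665.44 − $19,000.00 = $2,665.44

Interest = A - P = $2,665.44


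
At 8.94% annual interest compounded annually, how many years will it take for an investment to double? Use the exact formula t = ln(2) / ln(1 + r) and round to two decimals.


Doubling condition: (1 + r)^t = 2
Take ln of both sides: t × ln(1 + r) = ln(2)
t = ln(2) / ln(1 + r)
t = 0.693147 / 0.085627
t = 8.09

t = ln(2) / ln(1 + r) = 8.09 years


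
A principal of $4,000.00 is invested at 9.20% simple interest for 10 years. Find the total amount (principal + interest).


Total amount formula: A = P(1 + rt) = P + P·r·t
Interest: I = P × r × t = $4,000.00 × 0.092 × 10 = $3,680.00
A = P + I = $4,000.00 + $3,680.00 = $7,680.00

A = P + I = P(1 + rt) = $7,680.00


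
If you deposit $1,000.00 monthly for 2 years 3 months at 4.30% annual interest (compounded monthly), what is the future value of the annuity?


Future value of an ordinary annuity: FV = PMT × ((1 + r)^n − 1) / r
Monthly rate r = 0.043/12 ≈ 0.00358333, n = 27
FV = $1,000.00 × ((1 + 0.043/12)^27 − 1) / (0.043/12)
FV = $1,000.00 × 28.296129
FV = $28,296.13

FV = PMT × ((1+r)^n - 1)/r = $28,296.13


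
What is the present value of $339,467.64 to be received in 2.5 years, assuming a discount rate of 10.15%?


Present value formula: PV = FV / (1 + r)^t
PV = $339,467.64 / (1 + 0.1015)^2.5
PV = $339,467.64 / 1.27338947
PV = $266,585.87

PV = FV / (1 + r)^t = $266,585.87


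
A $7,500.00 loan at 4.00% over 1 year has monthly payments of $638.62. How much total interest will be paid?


Total paid over the life of the loan = PMT × n.
Total paid = $638.62 × 12 = $7,663.44
Total interest = total paid − principal = $7,663.44 − $7,500.00 = $163.44

Total interest = (PMT × n) - PV = $163.44


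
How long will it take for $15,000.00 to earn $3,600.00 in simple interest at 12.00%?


Rearrange the simple interest formula for t:
I = P × r × t  ⇒  t = I / (P × r)
t = $3,600.00 / ($15,000.00 × 0.12)
t = 2

t = I/(P×r) = 2 years


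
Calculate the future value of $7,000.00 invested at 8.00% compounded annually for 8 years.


Compound interest formula: A = P(1 + r/n)^(nt)
A = $7,000.00 × (1 + 0.08/1)^(1 × 8)
Growth factor: (1 + 0.08/1)^8 = 1.850930
A = $7,000.00 × 1.850930
A = $12,956.51

A = P(1 + r/n)^(nt) = $12,956.51


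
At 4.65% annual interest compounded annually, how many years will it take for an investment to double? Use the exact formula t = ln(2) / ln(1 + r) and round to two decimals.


Doubling condition: (1 + r)^t = 2
Take ln of both sides: t × ln(1 + r) = ln(2)
t = ln(2) / ln(1 + r)
t = 0.693147 / 0.045451
t = 15.25

t = ln(2) / ln(1 + r) = 15.25 years


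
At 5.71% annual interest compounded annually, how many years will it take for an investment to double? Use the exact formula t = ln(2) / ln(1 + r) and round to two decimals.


Doubling condition: (1 + r)^t = 2
Take ln of both sides: t × ln(1 + r) = ln(2)
t = ln(2) / ln(1 + r)
t = 0.693147 / 0.055529
t = 12.48

t = ln(2) / ln(1 + r) = 12.48 years


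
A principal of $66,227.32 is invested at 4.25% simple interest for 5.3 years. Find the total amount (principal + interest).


Total amount formula: A = P(1 + rt) = P + P·r·t
Interest: I = P × r × t = $66,227.32 × 0.0425 × 5.3 = $14,917.70
A = P + I = $66,227.32 + $14,917.70 = $81,145.02

A = P + I = P(1 + rt) = $81,145.02


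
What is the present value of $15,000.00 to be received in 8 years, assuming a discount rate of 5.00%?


Present value formula: PV = FV / (1 + r)^t
PV = $15,000.00 / (1 + 0.05)^8
PV = $15,000.00 / 1.477455
PV = $10,152.59

PV = FV / (1 + r)^t = $10,152.59


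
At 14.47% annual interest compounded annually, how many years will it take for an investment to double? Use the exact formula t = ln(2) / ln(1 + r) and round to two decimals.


Doubling condition: (1 + r)^t = 2
Take ln of both sides: t × ln(1 + r) = ln(2)
t = ln(2) / ln(1 + r)
t = 0.693147 / 0.135143
t = 5.13

t = ln(2) / ln(1 + r) = 5.13 years


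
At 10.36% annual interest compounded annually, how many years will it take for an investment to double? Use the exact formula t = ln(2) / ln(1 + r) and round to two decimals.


Doubling condition: (1 + r)^t = 2
Take ln of both sides: t × ln(1 + r) = ln(2)
t = ln(2) / ln(1 + r)
t = 0.693147 / 0.098578
t = 7.03

t = ln(2) / ln(1 + r) = 7.03 years


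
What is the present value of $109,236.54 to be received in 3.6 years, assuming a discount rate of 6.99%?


Present value formula: PV = FV / (1 + r)^t
PV = $109,236.54 / (1 + 0.0699)^3.6
PV = $109,236.54 / 1.275368
PV = $85,651.00

PV = FV / (1 + r)^t = $85,651.00


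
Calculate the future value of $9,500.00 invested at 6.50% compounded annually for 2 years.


Compound interest formula: A = P(1 + r/n)^(nt)
A = $9,500.00 × (1 + 0.065/1)^(1 × 2)
Growth factor: (1 + 0.065/1)^2 = 1.134225
A = $9,500.00 × 1.134225
A = $10,775.14

A = P(1 + r/n)^(nt) = $10,775.14


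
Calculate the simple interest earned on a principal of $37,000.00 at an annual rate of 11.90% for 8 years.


Simple interest formula: I = P × r × t
I = $37,000.00 × 0.119 × 8
I = $35,224.00

I = P × r × t = $35,224.00


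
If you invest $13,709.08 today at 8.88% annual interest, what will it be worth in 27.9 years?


Future value formula: FV = PV × (1 + r)^t
FV = $13,709.08 × (1 + 0.0888)^27.9
FV = $13,709.08 × 10.736243
FV = $147,184.01

FV = PV × (1 + r)^t = $147,184.01


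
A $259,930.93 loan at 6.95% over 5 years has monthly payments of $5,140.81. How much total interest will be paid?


Total paid over the life of the loan = PMT × n.
Total paid = $5,140.81 × 60 = $308,448.60
Total interest = total paid − principal = $308,448.60 − $259,930.93 = $48,517.67

Total interest = (PMT × n) - PV = $48,517.67


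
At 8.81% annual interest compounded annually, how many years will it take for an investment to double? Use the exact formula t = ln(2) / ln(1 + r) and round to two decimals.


Doubling condition: (1 + r)^t = 2
Take ln of both sides: t × ln(1 + r) = ln(2)
t = ln(2) / ln(1 + r)
t = 0.693147 / 0.084433
t = 8.21

t = ln(2) / ln(1 + r) = 8.21 years


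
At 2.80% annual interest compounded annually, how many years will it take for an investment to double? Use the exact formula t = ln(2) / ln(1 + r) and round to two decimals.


Doubling condition: (1 + r)^t = 2
Take ln of both sides: t × ln(1 + r) = ln(2)
t = ln(2) / ln(1 + r)
t = 0.693147 / 0.027615
t = 25.10

t = ln(2) / ln(1 + r) = 25.10 years


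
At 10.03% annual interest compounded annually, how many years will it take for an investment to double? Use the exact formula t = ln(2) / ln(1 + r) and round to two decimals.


Doubling condition: (1 + r)^t = 2
Take ln of both sides: t × ln(1 + r) = ln(2)
t = ln(2) / ln(1 + r)
t = 0.693147 / 0.095583
t = 7.25

t = ln(2) / ln(1 + r) = 7.25 years


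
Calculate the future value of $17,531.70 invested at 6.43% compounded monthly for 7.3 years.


Compound interest formula: A = P(1 + r/n)^(nt)
A = $17,531.70 × (1 + 0.0643/12)^(12 × 7.3)
Growth factor: (1 + 0.0643/12)^87.6 = 1.597016
A = $17,531.70 × 1.597016
A = $27,998.41

A = P(1 + r/n)^(nt) = $27,998.41


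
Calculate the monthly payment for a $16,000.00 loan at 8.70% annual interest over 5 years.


Loan payment formula: PMT = PV × r / (1 − (1 + r)^(−n))
Monthly rate r = 0.087/12 = 0.00725, n = 60 months
Denominator: 1 − (1 + 0.087/12)^(−60) = 0.351719
PMT = $16,000.00 × (0.087/12) / 0.351719
PMT = $329.81 per month

PMT = PV × r / (1-(1+r)^(-n)) = $329.81/month


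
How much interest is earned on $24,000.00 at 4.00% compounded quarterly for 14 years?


Compound interest earned = final amount − principal.
A = P(1 + r/n)^(nt) = $24,000.00 × (1 + 0.04/4)^(4 × 14) = $41,899.44
Interest = A − P = $41,899.44 − $24,000.00 = $17,899.44

Interest = A - P = $17,899.44
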